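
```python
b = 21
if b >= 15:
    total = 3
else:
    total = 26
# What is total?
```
Trace:
  b=21
  b=21, total=3

Final answer: 3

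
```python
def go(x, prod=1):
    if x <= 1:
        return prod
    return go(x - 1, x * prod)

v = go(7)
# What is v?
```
Call trace:
go(x=7, prod=1)
  go(x=6, prod=7)
    go(x=5, prod=42)
      go(x=4, prod=210)
        go(x=3, prod=840)
          go(x=2, prod=2520)
            go(x=1, prod=5040)
            -> return 5040
          -> return 5040
        -> return 5040
      -> return 5040
    -> return 5040
  -> return 5040
-> return 5040

Final answer: 5040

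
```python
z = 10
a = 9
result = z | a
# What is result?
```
Trace:
  z=10
  z=10, a=9
  z=10, a=9, result=11

Final answer: 11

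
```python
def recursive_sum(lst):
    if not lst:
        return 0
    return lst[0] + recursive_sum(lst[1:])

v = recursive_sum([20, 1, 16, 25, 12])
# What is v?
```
Call trace:
recursive_sum(lst=[20, 1, 16, 25, 12])
  recursive_sum(lst=[1, 16, 25, 12])
    recursive_sum(lst=[16, 25, 12])
      recursive_sum(lst=[25, 12])
        recursive_sum(lst=[12])
          recursive_sum(lst=[])
          -> return 0
        -> return 12
      -> return 37
    -> return 53
  -> return 54
-> return 74

Final answer: 74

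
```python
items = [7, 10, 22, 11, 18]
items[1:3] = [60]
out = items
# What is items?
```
Trace:
  items=[7, 10, 22, 11, 18]
  items=[7, 60, 11, 18]
  items=[7, 60, 11, 18], out=[7, 60, 11, 18]

Final answer: [7, 60, 11, 18]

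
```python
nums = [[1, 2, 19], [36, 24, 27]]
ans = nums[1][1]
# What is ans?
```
Trace:
  nums=[[1, 2, 19], [36, 24, 27]]
  nums=[[1, 2, 19], [36, 24, 27]], ans=24

Final answer: 24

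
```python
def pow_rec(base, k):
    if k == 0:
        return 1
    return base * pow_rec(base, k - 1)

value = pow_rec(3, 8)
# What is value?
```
Call trace:
pow_rec(base=3, k=8)
  pow_rec(base=3, k=7)
    pow_rec(base=3, k=6)
      pow_rec(base=3, k=5)
        pow_rec(base=3, k=4)
          pow_rec(base=3, k=3)
            pow_rec(base=3, k=2)
              pow_rec(base=3, k=1)
                pow_rec(base=3, k=0)
                -> return 1
              -> return 3
            -> return 9
          -> return 27
        -> return 81
      -> return 243
    -> return 729
  -> return 2187
-> return 6561

Final answer: 6561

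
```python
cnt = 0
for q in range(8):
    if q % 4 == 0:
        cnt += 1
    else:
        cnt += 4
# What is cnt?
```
Trace:
  cnt=0
  cnt=1, q=0
  cnt=5, q=1
  cnt=9, q=2
  cnt=13, q=3
  cnt=14, q=4
  cnt=18, q=5
  cnt=22, q=6
  cnt=26, q=7

Final answer: 26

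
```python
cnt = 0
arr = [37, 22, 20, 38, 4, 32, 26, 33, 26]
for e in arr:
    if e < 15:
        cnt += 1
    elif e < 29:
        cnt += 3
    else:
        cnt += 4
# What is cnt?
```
Trace:
  cnt=0
  cnt=4, e=37
  cnt=7, e=22
  cnt=10, e=20
  cnt=14, e=38
  cnt=15, e=4
  cnt=19, e=32
  cnt=22, e=26
  cnt=26, e=33
  cnt=29, e=26

Final answer: 29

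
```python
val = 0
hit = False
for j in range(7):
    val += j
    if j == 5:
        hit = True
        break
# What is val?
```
Trace:
  val=0
  val=0, hit=False
  val=0, hit=False, j=0
  val=1, hit=False, j=1
  val=3, hit=False, j=2
  val=6, hit=False, j=3
  val=10, hit=False, j=4
  val=15, hit=True, j=5

Final answer: 15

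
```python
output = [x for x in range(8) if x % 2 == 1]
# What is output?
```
Trace:
  x=0
  x=1
  x=2
  x=3
  x=4
  x=5
  x=6
  x=7
  output=[1, 3, 5, 7]

Final answer: [1, 3, 5, 7]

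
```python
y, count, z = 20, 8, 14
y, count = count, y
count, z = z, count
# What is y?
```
Trace:
  y=20, count=8, z=14
  y=8, count=20, z=14
  y=8, count=14, z=20

Final answer: 8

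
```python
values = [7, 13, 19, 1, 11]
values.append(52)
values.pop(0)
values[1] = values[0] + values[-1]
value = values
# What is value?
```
Trace:
  values=[7, 13, 19, 1, 11]
  values=[7, 13, 19, 1, 11, 52]
  values=[13, 19, 1, 11, 52]
  values=[13, 65, 1, 11, 52]
  values=[13, 65, 1, 11, 52], value=[13, 65, 1, 11, 52]

Final answer: [13, 65, 1, 11, 52]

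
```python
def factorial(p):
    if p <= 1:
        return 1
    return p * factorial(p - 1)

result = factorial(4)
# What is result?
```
Call trace:
factorial(p=4)
  factorial(p=3)
    factorial(p=2)
      factorial(p=1)
      -> return 1
    -> return 2
  -> return 6
-> return 24

Final answer: 24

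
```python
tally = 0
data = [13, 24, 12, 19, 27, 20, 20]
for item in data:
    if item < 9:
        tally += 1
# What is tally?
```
Trace:
  tally=0
  tally=0, item=13
  tally=0, item=24
  tally=0, item=12
  tally=0, item=19
  tally=0, item=27
  tally=0, item=20
  tally=0, item=20

Final answer: 0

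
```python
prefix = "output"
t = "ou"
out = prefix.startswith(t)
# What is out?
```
Trace:
  prefix='output'
  prefix='output', t='ou'
  prefix='output', t='ou', out=True

Final answer: True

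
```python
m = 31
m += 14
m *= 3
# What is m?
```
Trace:
  m=31
  m=45
  m=135

Final answer: 135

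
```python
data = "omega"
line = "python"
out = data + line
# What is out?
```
Trace:
  data='omega'
  data='omega', line='python'
  data='omega', line='python', out='omegapython'

Final answer: 'omegapython'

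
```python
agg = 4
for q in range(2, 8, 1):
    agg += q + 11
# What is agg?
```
Trace:
  agg=4
  agg=17, q=2
  agg=31, q=3
  agg=46, q=4
  agg=62, q=5
  agg=79, q=6
  agg=97, q=7

Final answer: 97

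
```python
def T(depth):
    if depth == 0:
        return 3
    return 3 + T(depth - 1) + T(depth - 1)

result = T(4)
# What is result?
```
Call trace (a repeated sub-call is expanded the first time; later identical calls just restate its return value):
T(depth=4)
  T(depth=3)
    T(depth=2)
      T(depth=1)
        T(depth=0)
        -> return 3
        T(depth=0)
        -> return 3
      -> return 9
      T(depth=1) -> return 9  (same call as traced above)
    -> return 21
    T(depth=2) -> return 21  (same call as traced above)
  -> return 45
  T(depth=3) -> return 45  (same call as traced above)
-> return 93

Final answer: 93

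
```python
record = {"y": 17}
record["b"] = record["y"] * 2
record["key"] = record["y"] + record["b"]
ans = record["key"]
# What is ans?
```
Trace:
  record={'y': 17}
  record={'y': 17, 'b': 34}
  record={'y': 17, 'b': 34, 'key': 51}
  record={'y': 17, 'b': 34, 'key': 51}, ans=51

Final answer: 51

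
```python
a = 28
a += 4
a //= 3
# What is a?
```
Trace:
  a=28
  a=32
  a=10

Final answer: 10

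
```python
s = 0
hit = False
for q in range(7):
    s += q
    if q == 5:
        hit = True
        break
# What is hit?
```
Trace:
  s=0
  s=0, hit=False
  s=0, hit=False, q=0
  s=1, hit=False, q=1
  s=3, hit=False, q=2
  s=6, hit=False, q=3
  s=10, hit=False, q=4
  s=15, hit=True, q=5

Final answer: True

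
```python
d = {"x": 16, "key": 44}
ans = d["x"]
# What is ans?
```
Trace:
  d={'x': 16, 'key': 44}
  d={'x': 16, 'key': 44}, ans=16

Final answer: 16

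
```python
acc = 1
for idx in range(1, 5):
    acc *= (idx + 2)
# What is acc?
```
Trace:
  acc=1
  acc=3, idx=1
  acc=12, idx=2
  acc=60, idx=3
  acc=360, idx=4

Final answer: 360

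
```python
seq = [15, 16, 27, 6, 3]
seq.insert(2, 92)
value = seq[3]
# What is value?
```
Trace:
  seq=[15, 16, 27, 6, 3]
  seq=[15, 16, 92, 27, 6, 3]
  seq=[15, 16, 92, 27, 6, 3], value=27

Final answer: 27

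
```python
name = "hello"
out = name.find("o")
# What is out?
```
Trace:
  name='hello'
  name='hello', out=4

Final answer: 4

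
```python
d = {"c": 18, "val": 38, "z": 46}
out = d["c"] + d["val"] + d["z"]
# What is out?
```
Trace:
  d={'c': 18, 'val': 38, 'z': 46}
  d={'c': 18, 'val': 38, 'z': 46}, out=102

Final answer: 102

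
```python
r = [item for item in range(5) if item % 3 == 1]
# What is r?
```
Trace:
  item=0
  item=1
  item=2
  item=3
  item=4
  r=[1, 4]

Final answer: [1, 4]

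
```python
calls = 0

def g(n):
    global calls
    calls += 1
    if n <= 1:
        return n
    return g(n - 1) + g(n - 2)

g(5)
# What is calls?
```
Call trace (a repeated sub-call is expanded the first time; later identical calls just restate its return value):
g(n=5)
  g(n=4)
    g(n=3)
      g(n=2)
        g(n=1)
        -> return 1
        g(n=0)
        -> return 0
      -> return 1
      g(n=1)
      -> return 1
    -> return 2
    g(n=2) -> return 1  (same call as traced above)
  -> return 3
  g(n=3) -> return 2  (same call as traced above)
-> return 5

calls is incremented once per call, so count the calls in each subtree. Let C(n) = number of calls made by g(n).
C(0) = C(1) = 1 (base case, no recursion); C(n) = 1 + C(n - 1) + C(n - 2) otherwise.
C(2) = 1 + C(1) + C(0) = 1 + 1 + 1 = 3
C(3) = 1 + C(2) + C(1) = 1 + 3 + 1 = 5
C(4) = 1 + C(3) + C(2) = 1 + 5 + 3 = 9
C(5) = 1 + C(4) + C(3) = 1 + 9 + 5 = 15
calls = C(5) = 15

Final answer: 15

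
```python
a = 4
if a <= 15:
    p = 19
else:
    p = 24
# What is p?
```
Trace:
  a=4
  a=4, p=19

Final answer: 19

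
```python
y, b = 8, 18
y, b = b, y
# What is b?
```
Trace:
  y=8, b=18
  y=18, b=8

Final answer: 8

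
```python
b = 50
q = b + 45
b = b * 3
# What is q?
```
Trace:
  b=50
  b=50, q=95
  b=150, q=95

Final answer: 95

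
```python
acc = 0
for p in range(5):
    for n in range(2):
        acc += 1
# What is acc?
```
Trace:
  acc=0
  acc=1, p=0, n=0
  acc=2, p=0, n=1
  acc=3, p=1, n=0
  acc=4, p=1, n=1
  acc=5, p=2, n=0
  acc=6, p=2, n=1
  acc=7, p=3, n=0
  acc=8, p=3, n=1
  acc=9, p=4, n=0
  acc=10, p=4, n=1

Final answer: 10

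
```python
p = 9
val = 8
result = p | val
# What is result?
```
Trace:
  p=9
  p=9, val=8
  p=9, val=8, result=9

Final answer: 9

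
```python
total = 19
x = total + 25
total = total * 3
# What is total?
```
Trace:
  total=19
  total=19, x=44
  total=57, x=44

Final answer: 57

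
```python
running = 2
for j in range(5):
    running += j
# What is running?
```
Trace:
  running=2
  running=2, j=0
  running=3, j=1
  running=5, j=2
  running=8, j=3
  running=12, j=4

Final answer: 12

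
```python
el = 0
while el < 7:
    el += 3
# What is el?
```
Trace:
  el=0
  el=3
  el=6
  el=9

Final answer: 9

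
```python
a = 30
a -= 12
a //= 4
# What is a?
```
Trace:
  a=30
  a=18
  a=4

Final answer: 4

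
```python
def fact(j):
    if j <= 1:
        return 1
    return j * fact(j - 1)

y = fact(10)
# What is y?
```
Call trace:
fact(j=10)
  fact(j=9)
    fact(j=8)
      fact(j=7)
        fact(j=6)
          fact(j=5)
            fact(j=4)
              fact(j=3)
                fact(j=2)
                  fact(j=1)
                  -> return 1
                -> return 2
              -> return 6
            -> return 24
          -> return 120
        -> return 720
      -> return 5040
    -> return 40320
  -> return 362880
-> return 3628800

Final answer: 3628800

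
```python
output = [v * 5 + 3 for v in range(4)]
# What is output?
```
Trace:
  v=0
  v=1
  v=2
  v=3
  output=[3, 8, 13, 18]

Final answer: [3, 8, 13, 18]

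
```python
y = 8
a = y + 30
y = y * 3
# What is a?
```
Trace:
  y=8
  y=8, a=38
  y=24, a=38

Final answer: 38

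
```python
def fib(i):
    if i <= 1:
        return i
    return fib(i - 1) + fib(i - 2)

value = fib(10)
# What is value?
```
Call trace (a repeated sub-call is expanded the first time; later identical calls just restate its return value):
fib(i=10)
  fib(i=9)
    fib(i=8)
      fib(i=7)
        fib(i=6)
          fib(i=5)
            fib(i=4)
              fib(i=3)
                fib(i=2)
                  fib(i=1)
                  -> return 1
                  fib(i=0)
                  -> return 0
                -> return 1
                fib(i=1)
                -> return 1
              -> return 2
              fib(i=2) -> return 1  (same call as traced above)
            -> return 3
            fib(i=3) -> return 2  (same call as traced above)
          -> return 5
          fib(i=4) -> return 3  (same call as traced above)
        -> return 8
        fib(i=5) -> return 5  (same call as traced above)
      -> return 13
      fib(i=6) -> return 8  (same call as traced above)
    -> return 21
    fib(i=7) -> return 13  (same call as traced above)
  -> return 34
  fib(i=8) -> return 21  (same call as traced above)
-> return 55

Final answer: 55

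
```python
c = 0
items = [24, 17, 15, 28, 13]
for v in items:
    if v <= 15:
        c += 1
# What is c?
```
Trace:
  c=0
  c=0, v=24
  c=0, v=17
  c=1, v=15
  c=1, v=28
  c=2, v=13

Final answer: 2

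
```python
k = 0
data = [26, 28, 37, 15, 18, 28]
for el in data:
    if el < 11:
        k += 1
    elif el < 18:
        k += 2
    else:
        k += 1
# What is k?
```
Trace:
  k=0
  k=1, el=26
  k=2, el=28
  k=3, el=37
  k=5, el=15
  k=6, el=18
  k=7, el=28

Final answer: 7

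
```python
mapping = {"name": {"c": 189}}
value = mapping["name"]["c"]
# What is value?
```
Trace:
  mapping={'name': {'c': 189}}
  mapping={'name': {'c': 189}}, value=189

Final answer: 189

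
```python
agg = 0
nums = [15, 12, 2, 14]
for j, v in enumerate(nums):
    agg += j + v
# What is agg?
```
Trace:
  agg=0
  agg=15, j=0, v=15
  agg=28, j=1, v=12
  agg=32, j=2, v=2
  agg=49, j=3, v=14

Final answer: 49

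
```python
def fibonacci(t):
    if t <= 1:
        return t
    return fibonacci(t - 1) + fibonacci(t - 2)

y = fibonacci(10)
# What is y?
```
Call trace (a repeated sub-call is expanded the first time; later identical calls just restate its return value):
fibonacci(t=10)
  fibonacci(t=9)
    fibonacci(t=8)
      fibonacci(t=7)
        fibonacci(t=6)
          fibonacci(t=5)
            fibonacci(t=4)
              fibonacci(t=3)
                fibonacci(t=2)
                  fibonacci(t=1)
                  -> return 1
                  fibonacci(t=0)
                  -> return 0
                -> return 1
                fibonacci(t=1)
                -> return 1
              -> return 2
              fibonacci(t=2) -> return 1  (same call as traced above)
            -> return 3
            fibonacci(t=3) -> return 2  (same call as traced above)
          -> return 5
          fibonacci(t=4) -> return 3  (same call as traced above)
        -> return 8
        fibonacci(t=5) -> return 5  (same call as traced above)
      -> return 13
      fibonacci(t=6) -> return 8  (same call as traced above)
    -> return 21
    fibonacci(t=7) -> return 13  (same call as traced above)
  -> return 34
  fibonacci(t=8) -> return 21  (same call as traced above)
-> return 55

Final answer: 55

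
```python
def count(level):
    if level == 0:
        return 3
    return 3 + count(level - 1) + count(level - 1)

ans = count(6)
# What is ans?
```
Call trace (a repeated sub-call is expanded the first time; later identical calls just restate its return value):
count(level=6)
  count(level=5)
    count(level=4)
      count(level=3)
        count(level=2)
          count(level=1)
            count(level=0)
            -> return 3
            count(level=0)
            -> return 3
          -> return 9
          count(level=1) -> return 9  (same call as traced above)
        -> return 21
        count(level=2) -> return 21  (same call as traced above)
      -> return 45
      count(level=3) -> return 45  (same call as traced above)
    -> return 93
    count(level=4) -> return 93  (same call as traced above)
  -> return 189
  count(level=5) -> return 189  (same call as traced above)
-> return 381

Final answer: 381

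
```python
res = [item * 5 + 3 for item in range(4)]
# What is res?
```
Trace:
  item=0
  item=1
  item=2
  item=3
  res=[3, 8, 13, 18]

Final answer: [3, 8, 13, 18]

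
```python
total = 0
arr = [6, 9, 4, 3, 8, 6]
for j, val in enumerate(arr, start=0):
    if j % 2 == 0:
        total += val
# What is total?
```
Trace:
  total=0
  total=6, j=0, val=6
  total=6, j=1, val=9
  total=10, j=2, val=4
  total=10, j=3, val=3
  total=18, j=4, val=8
  total=18, j=5, val=6

Final answer: 18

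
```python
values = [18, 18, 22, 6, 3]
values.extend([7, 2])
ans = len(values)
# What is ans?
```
Trace:
  values=[18, 18, 22, 6, 3]
  values=[18, 18, 22, 6, 3, 7, 2]
  values=[18, 18, 22, 6, 3, 7, 2], ans=7

Final answer: 7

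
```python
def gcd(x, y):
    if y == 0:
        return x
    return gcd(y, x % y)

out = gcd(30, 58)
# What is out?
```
Call trace:
gcd(x=30, y=58)
  gcd(x=58, y=30)
    gcd(x=30, y=28)
      gcd(x=28, y=2)
        gcd(x=2, y=0)
        -> return 2
      -> return 2
    -> return 2
  -> return 2
-> return 2

Final answer: 2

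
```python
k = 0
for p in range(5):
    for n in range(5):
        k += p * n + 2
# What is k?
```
Trace:
  k=0
  k=2, p=0, n=0
  k=4, p=0, n=1
  k=6, p=0, n=2
  k=8, p=0, n=3
  k=10, p=0, n=4
  k=12, p=1, n=0
  k=15, p=1, n=1
  k=19, p=1, n=2
  k=24, p=1, n=3
  k=30, p=1, n=4
  k=32, p=2, n=0
  k=36, p=2, n=1
  k=42, p=2, n=2
  k=50, p=2, n=3
  k=60, p=2, n=4
  k=62, p=3, n=0
  k=67, p=3, n=1
  k=75, p=3, n=2
  k=86, p=3, n=3
  k=100, p=3, n=4
  k=102, p=4, n=0
  k=108, p=4, n=1
  k=118, p=4, n=2
  k=132, p=4, n=3
  k=150, p=4, n=4

Final answer: 150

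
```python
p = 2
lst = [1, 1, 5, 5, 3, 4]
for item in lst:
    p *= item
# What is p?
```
Trace:
  p=2
  p=2, item=1
  p=2, item=1
  p=10, item=5
  p=50, item=5
  p=150, item=3
  p=600, item=4

Final answer: 600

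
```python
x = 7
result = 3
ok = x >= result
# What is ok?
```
Trace:
  x=7
  x=7, result=3
  x=7, result=3, ok=True

Final answer: True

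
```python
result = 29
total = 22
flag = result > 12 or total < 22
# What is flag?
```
Trace:
  result=29
  result=29, total=22
  result=29, total=22, flag=True

Final answer: True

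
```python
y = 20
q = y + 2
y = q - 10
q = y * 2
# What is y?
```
Trace:
  y=20
  y=20, q=22
  y=12, q=22
  y=12, q=24

Final answer: 12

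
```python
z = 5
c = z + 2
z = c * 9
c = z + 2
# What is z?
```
Trace:
  z=5
  z=5, c=7
  z=63, c=7
  z=63, c=65

Final answer: 63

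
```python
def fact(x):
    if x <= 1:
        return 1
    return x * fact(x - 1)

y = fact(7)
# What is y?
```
Call trace:
fact(x=7)
  fact(x=6)
    fact(x=5)
      fact(x=4)
        fact(x=3)
          fact(x=2)
            fact(x=1)
            -> return 1
          -> return 2
        -> return 6
      -> return 24
    -> return 120
  -> return 720
-> return 5040

Final answer: 5040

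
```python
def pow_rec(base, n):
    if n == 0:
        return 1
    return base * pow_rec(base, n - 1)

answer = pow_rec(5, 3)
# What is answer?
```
Call trace:
pow_rec(base=5, n=3)
  pow_rec(base=5, n=2)
    pow_rec(base=5, n=1)
      pow_rec(base=5, n=0)
      -> return 1
    -> return 5
  -> return 25
-> return 125

Final answer: 125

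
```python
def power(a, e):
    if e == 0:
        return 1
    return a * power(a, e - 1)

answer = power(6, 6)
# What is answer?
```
Call trace:
power(a=6, e=6)
  power(a=6, e=5)
    power(a=6, e=4)
      power(a=6, e=3)
        power(a=6, e=2)
          power(a=6, e=1)
            power(a=6, e=0)
            -> return 1
          -> return 6
        -> return 36
      -> return 216
    -> return 1296
  -> return 7776
-> return 46656

Final answer: 46656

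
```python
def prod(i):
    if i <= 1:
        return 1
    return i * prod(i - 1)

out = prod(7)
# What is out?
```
Call trace:
prod(i=7)
  prod(i=6)
    prod(i=5)
      prod(i=4)
        prod(i=3)
          prod(i=2)
            prod(i=1)
            -> return 1
          -> return 2
        -> return 6
      -> return 24
    -> return 120
  -> return 720
-> return 5040

Final answer: 5040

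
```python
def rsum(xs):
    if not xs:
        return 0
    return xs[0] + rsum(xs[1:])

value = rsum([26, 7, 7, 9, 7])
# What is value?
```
Call trace:
rsum(xs=[26, 7, 7, 9, 7])
  rsum(xs=[7, 7, 9, 7])
    rsum(xs=[7, 9, 7])
      rsum(xs=[9, 7])
        rsum(xs=[7])
          rsum(xs=[])
          -> return 0
        -> return 7
      -> return 16
    -> return 23
  -> return 30
-> return 56

Final answer: 56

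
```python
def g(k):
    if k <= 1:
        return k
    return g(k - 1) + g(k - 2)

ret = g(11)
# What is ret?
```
Call trace (a repeated sub-call is expanded the first time; later identical calls just restate its return value):
g(k=11)
  g(k=10)
    g(k=9)
      g(k=8)
        g(k=7)
          g(k=6)
            g(k=5)
              g(k=4)
                g(k=3)
                  g(k=2)
                    g(k=1)
                    -> return 1
                    g(k=0)
                    -> return 0
                  -> return 1
                  g(k=1)
                  -> return 1
                -> return 2
                g(k=2) -> return 1  (same call as traced above)
              -> return 3
              g(k=3) -> return 2  (same call as traced above)
            -> return 5
            g(k=4) -> return 3  (same call as traced above)
          -> return 8
          g(k=5) -> return 5  (same call as traced above)
        -> return 13
        g(k=6) -> return 8  (same call as traced above)
      -> return 21
      g(k=7) -> return 13  (same call as traced above)
    -> return 34
    g(k=8) -> return 21  (same call as traced above)
  -> return 55
  g(k=9) -> return 34  (same call as traced above)
-> return 89

Final answer: 89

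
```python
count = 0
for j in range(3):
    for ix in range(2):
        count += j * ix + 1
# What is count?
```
Trace:
  count=0
  count=1, j=0, ix=0
  count=2, j=0, ix=1
  count=3, j=1, ix=0
  count=5, j=1, ix=1
  count=6, j=2, ix=0
  count=9, j=2, ix=1

Final answer: 9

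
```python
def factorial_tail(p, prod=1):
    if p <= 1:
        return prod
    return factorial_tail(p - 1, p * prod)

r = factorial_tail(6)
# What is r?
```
Call trace:
factorial_tail(p=6, prod=1)
  factorial_tail(p=5, prod=6)
    factorial_tail(p=4, prod=30)
      factorial_tail(p=3, prod=120)
        factorial_tail(p=2, prod=360)
          factorial_tail(p=1, prod=720)
          -> return 720
        -> return 720
      -> return 720
    -> return 720
  -> return 720
-> return 720

Final answer: 720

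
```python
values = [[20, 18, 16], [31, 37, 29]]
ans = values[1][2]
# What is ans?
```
Trace:
  values=[[20, 18, 16], [31, 37, 29]]
  values=[[20, 18, 16], [31, 37, 29]], ans=29

Final answer: 29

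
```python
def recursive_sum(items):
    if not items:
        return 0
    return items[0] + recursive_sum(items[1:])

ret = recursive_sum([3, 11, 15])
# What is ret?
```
Call trace:
recursive_sum(items=[3, 11, 15])
  recursive_sum(items=[11, 15])
    recursive_sum(items=[15])
      recursive_sum(items=[])
      -> return 0
    -> return 15
  -> return 26
-> return 29

Final answer: 29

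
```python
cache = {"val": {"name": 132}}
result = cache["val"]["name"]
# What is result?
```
Trace:
  cache={'val': {'name': 132}}
  cache={'val': {'name': 132}}, result=132

Final answer: 132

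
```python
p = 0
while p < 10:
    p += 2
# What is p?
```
Trace:
  p=0
  p=2
  p=4
  p=6
  p=8
  p=10

Final answer: 10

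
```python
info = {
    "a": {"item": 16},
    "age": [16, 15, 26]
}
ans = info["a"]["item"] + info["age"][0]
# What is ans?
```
Trace:
  info={'a': {'item': 16}, 'age': [16, 15, 26]}
  info={'a': {'item': 16}, 'age': [16, 15, 26]}, ans=32

Final answer: 32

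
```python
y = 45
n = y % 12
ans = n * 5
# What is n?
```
Trace:
  y=45
  y=45, n=9
  y=45, n=9, ans=45

Final answer: 9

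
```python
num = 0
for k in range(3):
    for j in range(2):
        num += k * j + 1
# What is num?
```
Trace:
  num=0
  num=1, k=0, j=0
  num=2, k=0, j=1
  num=3, k=1, j=0
  num=5, k=1, j=1
  num=6, k=2, j=0
  num=9, k=2, j=1

Final answer: 9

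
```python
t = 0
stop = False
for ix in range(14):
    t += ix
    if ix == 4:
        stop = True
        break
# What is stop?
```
Trace:
  t=0
  t=0, stop=False
  t=0, stop=False, ix=0
  t=1, stop=False, ix=1
  t=3, stop=False, ix=2
  t=6, stop=False, ix=3
  t=10, stop=True, ix=4

Final answer: True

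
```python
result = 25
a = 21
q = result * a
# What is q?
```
Trace:
  result=25
  result=25, a=21
  result=25, a=21, q=525

Final answer: 525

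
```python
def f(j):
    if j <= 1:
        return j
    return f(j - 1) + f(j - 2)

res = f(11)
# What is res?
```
Call trace (a repeated sub-call is expanded the first time; later identical calls just restate its return value):
f(j=11)
  f(j=10)
    f(j=9)
      f(j=8)
        f(j=7)
          f(j=6)
            f(j=5)
              f(j=4)
                f(j=3)
                  f(j=2)
                    f(j=1)
                    -> return 1
                    f(j=0)
                    -> return 0
                  -> return 1
                  f(j=1)
                  -> return 1
                -> return 2
                f(j=2) -> return 1  (same call as traced above)
              -> return 3
              f(j=3) -> return 2  (same call as traced above)
            -> return 5
            f(j=4) -> return 3  (same call as traced above)
          -> return 8
          f(j=5) -> return 5  (same call as traced above)
        -> return 13
        f(j=6) -> return 8  (same call as traced above)
      -> return 21
      f(j=7) -> return 13  (same call as traced above)
    -> return 34
    f(j=8) -> return 21  (same call as traced above)
  -> return 55
  f(j=9) -> return 34  (same call as traced above)
-> return 89

Final answer: 89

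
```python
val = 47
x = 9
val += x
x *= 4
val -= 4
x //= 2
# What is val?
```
Trace:
  val=47
  val=47, x=9
  val=56, x=9
  val=56, x=36
  val=52, x=36
  val=52, x=18

Final answer: 52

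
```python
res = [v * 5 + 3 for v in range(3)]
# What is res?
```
Trace:
  v=0
  v=1
  v=2
  res=[3, 8, 13]

Final answer: [3, 8, 13]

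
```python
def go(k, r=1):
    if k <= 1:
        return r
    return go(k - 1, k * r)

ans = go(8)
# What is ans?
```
Call trace:
go(k=8, r=1)
  go(k=7, r=8)
    go(k=6, r=56)
      go(k=5, r=336)
        go(k=4, r=1680)
          go(k=3, r=6720)
            go(k=2, r=20160)
              go(k=1, r=40320)
              -> return 40320
            -> return 40320
          -> return 40320
        -> return 40320
      -> return 40320
    -> return 40320
  -> return 40320
-> return 40320

Final answer: 40320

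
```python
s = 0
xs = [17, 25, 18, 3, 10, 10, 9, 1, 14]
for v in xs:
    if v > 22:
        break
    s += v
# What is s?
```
Trace:
  s=0
  s=17, v=17
  s=17, v=25

Final answer: 17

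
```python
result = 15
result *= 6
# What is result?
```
Trace:
  result=15
  result=90

Final answer: 90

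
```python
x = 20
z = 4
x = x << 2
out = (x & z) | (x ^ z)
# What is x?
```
Trace:
  x=20
  x=20, z=4
  x=80, z=4
  x=80, z=4, out=84

Final answer: 80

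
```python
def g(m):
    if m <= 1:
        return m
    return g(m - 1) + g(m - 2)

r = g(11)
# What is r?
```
Call trace (a repeated sub-call is expanded the first time; later identical calls just restate its return value):
g(m=11)
  g(m=10)
    g(m=9)
      g(m=8)
        g(m=7)
          g(m=6)
            g(m=5)
              g(m=4)
                g(m=3)
                  g(m=2)
                    g(m=1)
                    -> return 1
                    g(m=0)
                    -> return 0
                  -> return 1
                  g(m=1)
                  -> return 1
                -> return 2
                g(m=2) -> return 1  (same call as traced above)
              -> return 3
              g(m=3) -> return 2  (same call as traced above)
            -> return 5
            g(m=4) -> return 3  (same call as traced above)
          -> return 8
          g(m=5) -> return 5  (same call as traced above)
        -> return 13
        g(m=6) -> return 8  (same call as traced above)
      -> return 21
      g(m=7) -> return 13  (same call as traced above)
    -> return 34
    g(m=8) -> return 21  (same call as traced above)
  -> return 55
  g(m=9) -> return 34  (same call as traced above)
-> return 89

Final answer: 89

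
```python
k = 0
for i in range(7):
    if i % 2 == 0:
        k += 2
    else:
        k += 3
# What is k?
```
Trace:
  k=0
  k=2, i=0
  k=5, i=1
  k=7, i=2
  k=10, i=3
  k=12, i=4
  k=15, i=5
  k=17, i=6

Final answer: 17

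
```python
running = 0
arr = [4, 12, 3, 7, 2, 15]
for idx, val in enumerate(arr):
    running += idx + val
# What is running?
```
Trace:
  running=0
  running=4, idx=0, val=4
  running=17, idx=1, val=12
  running=22, idx=2, val=3
  running=32, idx=3, val=7
  running=38, idx=4, val=2
  running=58, idx=5, val=15

Final answer: 58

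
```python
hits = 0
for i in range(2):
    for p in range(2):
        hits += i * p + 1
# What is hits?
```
Trace:
  hits=0
  hits=1, i=0, p=0
  hits=2, i=0, p=1
  hits=3, i=1, p=0
  hits=5, i=1, p=1

Final answer: 5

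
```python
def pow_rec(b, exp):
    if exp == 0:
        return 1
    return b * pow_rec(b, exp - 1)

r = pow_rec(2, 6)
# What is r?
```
Call trace:
pow_rec(b=2, exp=6)
  pow_rec(b=2, exp=5)
    pow_rec(b=2, exp=4)
      pow_rec(b=2, exp=3)
        pow_rec(b=2, exp=2)
          pow_rec(b=2, exp=1)
            pow_rec(b=2, exp=0)
            -> return 1
          -> return 2
        -> return 4
      -> return 8
    -> return 16
  -> return 32
-> return 64

Final answer: 64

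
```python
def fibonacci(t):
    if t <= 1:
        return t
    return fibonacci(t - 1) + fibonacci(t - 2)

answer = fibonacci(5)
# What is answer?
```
Call trace (a repeated sub-call is expanded the first time; later identical calls just restate its return value):
fibonacci(t=5)
  fibonacci(t=4)
    fibonacci(t=3)
      fibonacci(t=2)
        fibonacci(t=1)
        -> return 1
        fibonacci(t=0)
        -> return 0
      -> return 1
      fibonacci(t=1)
      -> return 1
    -> return 2
    fibonacci(t=2) -> return 1  (same call as traced above)
  -> return 3
  fibonacci(t=3) -> return 2  (same call as traced above)
-> return 5

Final answer: 5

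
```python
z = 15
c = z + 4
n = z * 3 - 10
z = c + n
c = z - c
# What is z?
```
Trace:
  z=15
  z=15, c=19
  z=15, c=19, n=35
  z=54, c=19, n=35
  z=54, c=35, n=35

Final answer: 54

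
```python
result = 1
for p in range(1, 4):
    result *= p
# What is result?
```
Trace:
  result=1
  result=1, p=1
  result=2, p=2
  result=6, p=3

Final answer: 6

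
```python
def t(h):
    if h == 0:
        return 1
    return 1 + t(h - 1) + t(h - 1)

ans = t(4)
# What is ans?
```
Call trace (a repeated sub-call is expanded the first time; later identical calls just restate its return value):
t(h=4)
  t(h=3)
    t(h=2)
      t(h=1)
        t(h=0)
        -> return 1
        t(h=0)
        -> return 1
      -> return 3
      t(h=1) -> return 3  (same call as traced above)
    -> return 7
    t(h=2) -> return 7  (same call as traced above)
  -> return 15
  t(h=3) -> return 15  (same call as traced above)
-> return 31

Final answer: 31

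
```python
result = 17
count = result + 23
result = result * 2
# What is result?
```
Trace:
  result=17
  result=17, count=40
  result=34, count=40

Final answer: 34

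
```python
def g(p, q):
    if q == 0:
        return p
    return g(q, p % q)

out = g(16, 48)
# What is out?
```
Call trace:
g(p=16, q=48)
  g(p=48, q=16)
    g(p=16, q=0)
    -> return 16
  -> return 16
-> return 16

Final answer: 16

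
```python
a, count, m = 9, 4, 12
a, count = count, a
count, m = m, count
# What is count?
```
Trace:
  a=9, count=4, m=12
  a=4, count=9, m=12
  a=4, count=12, m=9

Final answer: 12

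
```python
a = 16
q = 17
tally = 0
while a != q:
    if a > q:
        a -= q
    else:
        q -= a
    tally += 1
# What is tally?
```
Trace:
  a=16
  a=16, q=17
  a=16, q=17, tally=0
  a=16, q=1, tally=1
  a=15, q=1, tally=2
  a=14, q=1, tally=3
  a=13, q=1, tally=4
  a=12, q=1, tally=5
  a=11, q=1, tally=6
  a=10, q=1, tally=7
  a=9, q=1, tally=8
  a=8, q=1, tally=9
  a=7, q=1, tally=10
  a=6, q=1, tally=11
  a=5, q=1, tally=12
  a=4, q=1, tally=13
  a=3, q=1, tally=14
  a=2, q=1, tally=15
  a=1, q=1, tally=16

Final answer: 16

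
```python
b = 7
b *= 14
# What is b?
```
Trace:
  b=7
  b=98

Final answer: 98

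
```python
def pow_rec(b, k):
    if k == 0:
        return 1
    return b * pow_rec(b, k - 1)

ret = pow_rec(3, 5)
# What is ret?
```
Call trace:
pow_rec(b=3, k=5)
  pow_rec(b=3, k=4)
    pow_rec(b=3, k=3)
      pow_rec(b=3, k=2)
        pow_rec(b=3, k=1)
          pow_rec(b=3, k=0)
          -> return 1
        -> return 3
      -> return 9
    -> return 27
  -> return 81
-> return 243

Final answer: 243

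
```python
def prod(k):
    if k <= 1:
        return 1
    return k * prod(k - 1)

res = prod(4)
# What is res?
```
Call trace:
prod(k=4)
  prod(k=3)
    prod(k=2)
      prod(k=1)
      -> return 1
    -> return 2
  -> return 6
-> return 24

Final answer: 24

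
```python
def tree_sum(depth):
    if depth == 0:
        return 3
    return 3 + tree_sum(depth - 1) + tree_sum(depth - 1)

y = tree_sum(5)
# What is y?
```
Call trace (a repeated sub-call is expanded the first time; later identical calls just restate its return value):
tree_sum(depth=5)
  tree_sum(depth=4)
    tree_sum(depth=3)
      tree_sum(depth=2)
        tree_sum(depth=1)
          tree_sum(depth=0)
          -> return 3
          tree_sum(depth=0)
          -> return 3
        -> return 9
        tree_sum(depth=1) -> return 9  (same call as traced above)
      -> return 21
      tree_sum(depth=2) -> return 21  (same call as traced above)
    -> return 45
    tree_sum(depth=3) -> return 45  (same call as traced above)
  -> return 93
  tree_sum(depth=4) -> return 93  (same call as traced above)
-> return 189

Final answer: 189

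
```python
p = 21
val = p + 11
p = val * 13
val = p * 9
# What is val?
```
Trace:
  p=21
  p=21, val=32
  p=416, val=32
  p=416, val=3744

Final answer: 3744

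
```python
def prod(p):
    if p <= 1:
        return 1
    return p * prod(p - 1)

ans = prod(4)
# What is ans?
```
Call trace:
prod(p=4)
  prod(p=3)
    prod(p=2)
      prod(p=1)
      -> return 1
    -> return 2
  -> return 6
-> return 24

Final answer: 24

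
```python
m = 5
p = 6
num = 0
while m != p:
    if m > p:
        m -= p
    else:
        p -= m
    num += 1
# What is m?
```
Trace:
  m=5
  m=5, p=6
  m=5, p=6, num=0
  m=5, p=1, num=1
  m=4, p=1, num=2
  m=3, p=1, num=3
  m=2, p=1, num=4
  m=1, p=1, num=5

Final answer: 1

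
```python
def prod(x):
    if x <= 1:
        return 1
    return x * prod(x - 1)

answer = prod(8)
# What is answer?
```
Call trace:
prod(x=8)
  prod(x=7)
    prod(x=6)
      prod(x=5)
        prod(x=4)
          prod(x=3)
            prod(x=2)
              prod(x=1)
              -> return 1
            -> return 2
          -> return 6
        -> return 24
      -> return 120
    -> return 720
  -> return 5040
-> return 40320

Final answer: 40320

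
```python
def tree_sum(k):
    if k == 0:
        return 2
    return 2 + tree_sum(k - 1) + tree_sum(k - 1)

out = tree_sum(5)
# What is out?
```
Call trace (a repeated sub-call is expanded the first time; later identical calls just restate its return value):
tree_sum(k=5)
  tree_sum(k=4)
    tree_sum(k=3)
      tree_sum(k=2)
        tree_sum(k=1)
          tree_sum(k=0)
          -> return 2
          tree_sum(k=0)
          -> return 2
        -> return 6
        tree_sum(k=1) -> return 6  (same call as traced above)
      -> return 14
      tree_sum(k=2) -> return 14  (same call as traced above)
    -> return 30
    tree_sum(k=3) -> return 30  (same call as traced above)
  -> return 62
  tree_sum(k=4) -> return 62  (same call as traced above)
-> return 126

Final answer: 126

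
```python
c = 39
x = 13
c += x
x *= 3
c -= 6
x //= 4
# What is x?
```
Trace:
  c=39
  c=39, x=13
  c=52, x=13
  c=52, x=39
  c=46, x=39
  c=46, x=9

Final answer: 9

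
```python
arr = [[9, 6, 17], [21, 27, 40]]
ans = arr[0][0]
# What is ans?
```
Trace:
  arr=[[9, 6, 17], [21, 27, 40]]
  arr=[[9, 6, 17], [21, 27, 40]], ans=9

Final answer: 9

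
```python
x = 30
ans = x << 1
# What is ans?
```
Trace:
  x=30
  x=30, ans=60

Final answer: 60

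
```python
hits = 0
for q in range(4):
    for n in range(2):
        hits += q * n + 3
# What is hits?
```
Trace:
  hits=0
  hits=3, q=0, n=0
  hits=6, q=0, n=1
  hits=9, q=1, n=0
  hits=13, q=1, n=1
  hits=16, q=2, n=0
  hits=21, q=2, n=1
  hits=24, q=3, n=0
  hits=30, q=3, n=1

Final answer: 30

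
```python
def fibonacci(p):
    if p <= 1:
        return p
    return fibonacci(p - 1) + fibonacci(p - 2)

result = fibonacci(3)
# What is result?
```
Call trace:
fibonacci(p=3)
  fibonacci(p=2)
    fibonacci(p=1)
    -> return 1
    fibonacci(p=0)
    -> return 0
  -> return 1
  fibonacci(p=1)
  -> return 1
-> return 2

Final answer: 2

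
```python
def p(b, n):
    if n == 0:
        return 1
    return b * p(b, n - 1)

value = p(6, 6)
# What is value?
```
Call trace:
p(b=6, n=6)
  p(b=6, n=5)
    p(b=6, n=4)
      p(b=6, n=3)
        p(b=6, n=2)
          p(b=6, n=1)
            p(b=6, n=0)
            -> return 1
          -> return 6
        -> return 36
      -> return 216
    -> return 1296
  -> return 7776
-> return 46656

Final answer: 46656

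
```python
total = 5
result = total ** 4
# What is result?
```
Trace:
  total=5
  total=5, result=625

Final answer: 625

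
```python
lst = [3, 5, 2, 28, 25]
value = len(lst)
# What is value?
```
Trace:
  lst=[3, 5, 2, 28, 25]
  lst=[3, 5, 2, 28, 25], value=5

Final answer: 5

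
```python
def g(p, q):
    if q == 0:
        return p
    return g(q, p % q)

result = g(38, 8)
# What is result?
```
Call trace:
g(p=38, q=8)
  g(p=8, q=6)
    g(p=6, q=2)
      g(p=2, q=0)
      -> return 2
    -> return 2
  -> return 2
-> return 2

Final answer: 2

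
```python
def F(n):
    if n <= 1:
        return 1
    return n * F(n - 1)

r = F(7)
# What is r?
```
Call trace:
F(n=7)
  F(n=6)
    F(n=5)
      F(n=4)
        F(n=3)
          F(n=2)
            F(n=1)
            -> return 1
          -> return 2
        -> return 6
      -> return 24
    -> return 120
  -> return 720
-> return 5040

Final answer: 5040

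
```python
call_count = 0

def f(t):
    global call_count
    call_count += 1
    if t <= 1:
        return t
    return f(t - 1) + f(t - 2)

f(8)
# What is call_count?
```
Call trace (a repeated sub-call is expanded the first time; later identical calls just restate its return value):
f(t=8)
  f(t=7)
    f(t=6)
      f(t=5)
        f(t=4)
          f(t=3)
            f(t=2)
              f(t=1)
              -> return 1
              f(t=0)
              -> return 0
            -> return 1
            f(t=1)
            -> return 1
          -> return 2
          f(t=2) -> return 1  (same call as traced above)
        -> return 3
        f(t=3) -> return 2  (same call as traced above)
      -> return 5
      f(t=4) -> return 3  (same call as traced above)
    -> return 8
    f(t=5) -> return 5  (same call as traced above)
  -> return 13
  f(t=6) -> return 8  (same call as traced above)
-> return 21

call_count is incremented once per call, so count the calls in each subtree. Let C(t) = number of calls made by f(t).
C(0) = C(1) = 1 (base case, no recursion); C(t) = 1 + C(t - 1) + C(t - 2) otherwise.
C(2) = 1 + C(1) + C(0) = 1 + 1 + 1 = 3
C(3) = 1 + C(2) + C(1) = 1 + 3 + 1 = 5
C(4) = 1 + C(3) + C(2) = 1 + 5 + 3 = 9
C(5) = 1 + C(4) + C(3) = 1 + 9 + 5 = 15
C(6) = 1 + C(5) + C(4) = 1 + 15 + 9 = 25
C(7) = 1 + C(6) + C(5) = 1 + 25 + 15 = 41
C(8) = 1 + C(7) + C(6) = 1 + 41 + 25 = 67
call_count = C(8) = 67

Final answer: 67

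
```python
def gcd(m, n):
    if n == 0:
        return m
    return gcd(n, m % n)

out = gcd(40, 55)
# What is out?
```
Call trace:
gcd(m=40, n=55)
  gcd(m=55, n=40)
    gcd(m=40, n=15)
      gcd(m=15, n=10)
        gcd(m=10, n=5)
          gcd(m=5, n=0)
          -> return 5
        -> return 5
      -> return 5
    -> return 5
  -> return 5
-> return 5

Final answer: 5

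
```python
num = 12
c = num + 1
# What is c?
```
Trace:
  num=12
  num=12, c=13

Final answer: 13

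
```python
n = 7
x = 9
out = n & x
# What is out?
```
Trace:
  n=7
  n=7, x=9
  n=7, x=9, out=1

Final answer: 1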